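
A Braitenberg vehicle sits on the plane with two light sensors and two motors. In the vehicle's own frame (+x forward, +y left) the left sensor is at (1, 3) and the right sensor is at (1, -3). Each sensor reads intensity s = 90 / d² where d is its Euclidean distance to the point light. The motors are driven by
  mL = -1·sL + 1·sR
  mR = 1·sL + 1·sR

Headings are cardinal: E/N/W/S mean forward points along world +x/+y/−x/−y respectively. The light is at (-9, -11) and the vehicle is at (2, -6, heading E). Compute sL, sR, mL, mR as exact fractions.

left sensor world pos  = (3, -3); dL² = 208
right sensor world pos = (3, -9); dR² = 148
sL = 90/208 = 45/104
sR = 90/148 = 45/74
mL = -1·sL + 1·sR = 675/3848
mR = 1·sL + 1·sR = 4005/3848

45/104 45/74 675/3848 4005/3848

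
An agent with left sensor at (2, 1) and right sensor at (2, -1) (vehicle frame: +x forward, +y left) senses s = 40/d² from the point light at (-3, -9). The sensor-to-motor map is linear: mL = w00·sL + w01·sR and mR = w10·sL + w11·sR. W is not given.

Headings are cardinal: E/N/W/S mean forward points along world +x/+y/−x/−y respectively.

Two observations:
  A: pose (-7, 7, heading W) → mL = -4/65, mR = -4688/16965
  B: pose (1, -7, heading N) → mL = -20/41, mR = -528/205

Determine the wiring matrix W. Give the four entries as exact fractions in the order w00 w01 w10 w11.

0 -1/2 -1 -1

obs A: pose=(-7,7,W) → sL=40/261, sR=8/65, mL=-4/65, mR=-4688/16965
obs B: pose=(1,-7,N) → sL=8/5, sR=40/41, mL=-20/41, mR=-528/205
sensor matrix S = [[40/261, 8/65], [8/5, 40/41]]; det S = -164864/3477825
solve [mL_A; mL_B] = S·[w00; w01] and [mR_A; mR_B] = S·[w10; w11]:
  w00 = 0, w01 = -1/2, w10 = -1, w11 = -1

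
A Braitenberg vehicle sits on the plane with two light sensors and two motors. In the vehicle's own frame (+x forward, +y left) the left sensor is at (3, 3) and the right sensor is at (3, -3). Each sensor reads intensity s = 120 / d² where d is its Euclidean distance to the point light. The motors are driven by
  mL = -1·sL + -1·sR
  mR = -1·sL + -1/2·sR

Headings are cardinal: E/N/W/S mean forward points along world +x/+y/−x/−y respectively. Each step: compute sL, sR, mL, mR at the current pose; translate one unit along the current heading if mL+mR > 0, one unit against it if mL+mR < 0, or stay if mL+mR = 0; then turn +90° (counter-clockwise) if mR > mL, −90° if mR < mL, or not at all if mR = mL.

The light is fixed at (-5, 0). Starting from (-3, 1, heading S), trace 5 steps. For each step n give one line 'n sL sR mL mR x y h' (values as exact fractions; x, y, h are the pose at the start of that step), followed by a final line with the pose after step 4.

n=0: pose=(-3,1,S); sL=120/29, sR=24; mL=-816/29, mR=-468/29; mL+mR=-1284/29 → advance -1; mR−mL=12 → turn +1·90°
n=1: pose=(-3,2,E); sL=12/5, sR=60/13; mL=-456/65, mR=-306/65; mL+mR=-762/65 → advance -1; mR−mL=30/13 → turn +1·90°
n=2: pose=(-4,2,N); sL=120/29, sR=120/41; mL=-8400/1189, mR=-6660/1189; mL+mR=-15060/1189 → advance -1; mR−mL=60/41 → turn +1·90°
n=3: pose=(-4,1,W); sL=15, sR=6; mL=-21, mR=-18; mL+mR=-39 → advance -1; mR−mL=3 → turn +1·90°
n=4: pose=(-3,1,S); sL=120/29, sR=24; mL=-816/29, mR=-468/29; mL+mR=-1284/29 → advance -1; mR−mL=12 → turn +1·90°

0 120/29 24 -816/29 -468/29 -3 1 S
1 12/5 60/13 -456/65 -306/65 -3 2 E
2 120/29 120/41 -8400/1189 -6660/1189 -4 2 N
3 15 6 -21 -18 -4 1 W
4 120/29 24 -816/29 -468/29 -3 1 S
final -3 2 E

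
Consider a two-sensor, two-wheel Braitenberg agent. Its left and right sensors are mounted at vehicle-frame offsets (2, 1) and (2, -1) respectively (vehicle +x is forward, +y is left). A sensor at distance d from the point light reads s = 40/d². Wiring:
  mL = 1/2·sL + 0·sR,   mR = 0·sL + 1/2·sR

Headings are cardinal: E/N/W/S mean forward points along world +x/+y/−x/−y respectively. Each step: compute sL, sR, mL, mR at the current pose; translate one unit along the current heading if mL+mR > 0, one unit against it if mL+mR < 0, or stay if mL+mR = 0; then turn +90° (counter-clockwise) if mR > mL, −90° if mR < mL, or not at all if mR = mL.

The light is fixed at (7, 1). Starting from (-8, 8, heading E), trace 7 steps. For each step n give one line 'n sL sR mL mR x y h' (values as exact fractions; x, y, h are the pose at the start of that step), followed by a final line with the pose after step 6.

n=0: pose=(-8,8,E); sL=40/233, sR=8/41; mL=20/233, mR=4/41; mL+mR=1752/9553 → advance +1; mR−mL=112/9553 → turn +1·90°
n=1: pose=(-7,8,N); sL=20/153, sR=4/25; mL=10/153, mR=2/25; mL+mR=556/3825 → advance +1; mR−mL=56/3825 → turn +1·90°
n=2: pose=(-7,9,W); sL=8/61, sR=40/337; mL=4/61, mR=20/337; mL+mR=2568/20557 → advance +1; mR−mL=-128/20557 → turn -1·90°
n=3: pose=(-8,9,N); sL=10/89, sR=5/37; mL=5/89, mR=5/74; mL+mR=815/6586 → advance +1; mR−mL=75/6586 → turn +1·90°
n=4: pose=(-8,10,W); sL=40/353, sR=40/389; mL=20/353, mR=20/389; mL+mR=14840/137317 → advance +1; mR−mL=-720/137317 → turn -1·90°
n=5: pose=(-9,10,N); sL=4/41, sR=20/173; mL=2/41, mR=10/173; mL+mR=756/7093 → advance +1; mR−mL=64/7093 → turn +1·90°
n=6: pose=(-9,11,W); sL=8/81, sR=8/89; mL=4/81, mR=4/89; mL+mR=680/7209 → advance +1; mR−mL=-32/7209 → turn -1·90°

0 40/233 8/41 20/233 4/41 -8 8 E
1 20/153 4/25 10/153 2/25 -7 8 N
2 8/61 40/337 4/61 20/337 -7 9 W
3 10/89 5/37 5/89 5/74 -8 9 N
4 40/353 40/389 20/353 20/389 -8 10 W
5 4/41 20/173 2/41 10/173 -9 10 N
6 8/81 8/89 4/81 4/89 -9 11 W
final -10 11 N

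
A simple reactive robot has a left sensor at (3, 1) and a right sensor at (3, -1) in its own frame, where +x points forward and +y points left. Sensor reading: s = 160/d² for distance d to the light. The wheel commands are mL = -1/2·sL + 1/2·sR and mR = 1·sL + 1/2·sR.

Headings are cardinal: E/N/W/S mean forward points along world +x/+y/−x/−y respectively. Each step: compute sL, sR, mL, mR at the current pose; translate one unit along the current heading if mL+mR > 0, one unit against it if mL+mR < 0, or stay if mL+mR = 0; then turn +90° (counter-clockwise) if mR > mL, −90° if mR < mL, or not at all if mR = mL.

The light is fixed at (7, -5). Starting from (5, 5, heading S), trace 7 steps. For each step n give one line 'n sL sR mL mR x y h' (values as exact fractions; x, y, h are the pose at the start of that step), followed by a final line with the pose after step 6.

0 16/5 80/29 -32/145 664/145 5 5 S
1 160/101 32/13 576/1313 3696/1313 5 4 E
2 40/37 10/9 5/333 545/333 6 4 N
3 160/97 160/137 -3200/13289 29680/13289 6 5 W
4 16/5 80/29 -32/145 664/145 5 5 S
5 160/101 32/13 576/1313 3696/1313 5 4 E
6 40/37 10/9 5/333 545/333 6 4 N
final 6 5 W

n=0: pose=(5,5,S); sL=16/5, sR=80/29; mL=-32/145, mR=664/145; mL+mR=632/145 → advance +1; mR−mL=24/5 → turn +1·90°
n=1: pose=(5,4,E); sL=160/101, sR=32/13; mL=576/1313, mR=3696/1313; mL+mR=4272/1313 → advance +1; mR−mL=240/101 → turn +1·90°
n=2: pose=(6,4,N); sL=40/37, sR=10/9; mL=5/333, mR=545/333; mL+mR=550/333 → advance +1; mR−mL=60/37 → turn +1·90°
n=3: pose=(6,5,W); sL=160/97, sR=160/137; mL=-3200/13289, mR=29680/13289; mL+mR=26480/13289 → advance +1; mR−mL=240/97 → turn +1·90°
n=4: pose=(5,5,S); sL=16/5, sR=80/29; mL=-32/145, mR=664/145; mL+mR=632/145 → advance +1; mR−mL=24/5 → turn +1·90°
n=5: pose=(5,4,E); sL=160/101, sR=32/13; mL=576/1313, mR=3696/1313; mL+mR=4272/1313 → advance +1; mR−mL=240/101 → turn +1·90°
n=6: pose=(6,4,N); sL=40/37, sR=10/9; mL=5/333, mR=545/333; mL+mR=550/333 → advance +1; mR−mL=60/37 → turn +1·90°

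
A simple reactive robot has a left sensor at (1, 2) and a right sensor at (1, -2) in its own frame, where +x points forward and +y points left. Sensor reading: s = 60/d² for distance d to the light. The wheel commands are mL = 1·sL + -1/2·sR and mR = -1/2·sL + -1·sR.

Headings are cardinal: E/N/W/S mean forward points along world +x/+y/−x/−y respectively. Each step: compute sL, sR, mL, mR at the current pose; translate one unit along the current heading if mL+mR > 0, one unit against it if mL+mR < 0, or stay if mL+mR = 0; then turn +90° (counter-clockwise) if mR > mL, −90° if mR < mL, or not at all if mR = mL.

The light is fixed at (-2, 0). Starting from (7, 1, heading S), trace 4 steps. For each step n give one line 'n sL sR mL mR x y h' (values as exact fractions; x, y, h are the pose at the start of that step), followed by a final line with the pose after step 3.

n=0: pose=(7,1,S); sL=60/121, sR=60/49; mL=-690/5929, mR=-8730/5929; mL+mR=-9420/5929 → advance -1; mR−mL=-8040/5929 → turn -1·90°
n=1: pose=(7,2,W); sL=15/16, sR=3/4; mL=9/16, mR=-39/32; mL+mR=-21/32 → advance -1; mR−mL=-57/32 → turn -1·90°
n=2: pose=(8,2,N); sL=60/73, sR=20/51; mL=2330/3723, mR=-2990/3723; mL+mR=-220/1241 → advance -1; mR−mL=-5320/3723 → turn -1·90°
n=3: pose=(8,1,E); sL=6/13, sR=30/61; mL=171/793, mR=-573/793; mL+mR=-402/793 → advance -1; mR−mL=-744/793 → turn -1·90°

0 60/121 60/49 -690/5929 -8730/5929 7 1 S
1 15/16 3/4 9/16 -39/32 7 2 W
2 60/73 20/51 2330/3723 -2990/3723 8 2 N
3 6/13 30/61 171/793 -573/793 8 1 E
final 7 1 S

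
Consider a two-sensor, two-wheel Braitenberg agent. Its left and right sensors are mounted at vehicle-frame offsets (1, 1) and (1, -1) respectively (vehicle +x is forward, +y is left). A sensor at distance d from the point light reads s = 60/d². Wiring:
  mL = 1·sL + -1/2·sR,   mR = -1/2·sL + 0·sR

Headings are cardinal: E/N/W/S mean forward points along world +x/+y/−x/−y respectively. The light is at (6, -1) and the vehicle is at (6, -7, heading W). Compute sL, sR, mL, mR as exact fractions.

6/5 30/13 3/65 -3/5

left sensor world pos  = (5, -8); dL² = 50
right sensor world pos = (5, -6); dR² = 26
sL = 60/50 = 6/5
sR = 60/26 = 30/13
mL = 1·sL + -1/2·sR = 3/65
mR = -1/2·sL + 0·sR = -3/5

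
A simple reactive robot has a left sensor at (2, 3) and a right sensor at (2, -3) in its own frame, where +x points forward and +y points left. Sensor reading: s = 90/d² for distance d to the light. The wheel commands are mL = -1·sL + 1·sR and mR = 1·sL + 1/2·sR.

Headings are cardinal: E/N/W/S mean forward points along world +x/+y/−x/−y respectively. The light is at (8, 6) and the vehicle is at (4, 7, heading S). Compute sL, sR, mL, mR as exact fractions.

45 9/5 -216/5 459/10

left sensor world pos  = (7, 5); dL² = 2
right sensor world pos = (1, 5); dR² = 50
sL = 90/2 = 45
sR = 90/50 = 9/5
mL = -1·sL + 1·sR = -216/5
mR = 1·sL + 1/2·sR = 459/10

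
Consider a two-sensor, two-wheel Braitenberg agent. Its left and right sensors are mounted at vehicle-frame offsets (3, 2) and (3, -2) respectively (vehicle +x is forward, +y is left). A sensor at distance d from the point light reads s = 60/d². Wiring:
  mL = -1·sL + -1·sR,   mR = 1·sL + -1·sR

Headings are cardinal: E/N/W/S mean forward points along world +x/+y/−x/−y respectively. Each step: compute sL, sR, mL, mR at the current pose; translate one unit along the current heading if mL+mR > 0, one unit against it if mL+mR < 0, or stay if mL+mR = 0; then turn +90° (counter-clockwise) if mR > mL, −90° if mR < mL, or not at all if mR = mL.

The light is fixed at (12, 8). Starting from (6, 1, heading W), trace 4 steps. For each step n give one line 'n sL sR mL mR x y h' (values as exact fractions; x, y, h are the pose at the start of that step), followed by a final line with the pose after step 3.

0 10/27 30/53 -1340/1431 -280/1431 6 1 W
1 60/109 60/149 -15480/16241 2400/16241 7 1 S
2 3 15/17 -66/17 36/17 7 2 E
3 60/73 12/5 -1176/365 -576/365 6 2 N
final 6 1 W

n=0: pose=(6,1,W); sL=10/27, sR=30/53; mL=-1340/1431, mR=-280/1431; mL+mR=-60/53 → advance -1; mR−mL=20/27 → turn +1·90°
n=1: pose=(7,1,S); sL=60/109, sR=60/149; mL=-15480/16241, mR=2400/16241; mL+mR=-120/149 → advance -1; mR−mL=120/109 → turn +1·90°
n=2: pose=(7,2,E); sL=3, sR=15/17; mL=-66/17, mR=36/17; mL+mR=-30/17 → advance -1; mR−mL=6 → turn +1·90°
n=3: pose=(6,2,N); sL=60/73, sR=12/5; mL=-1176/365, mR=-576/365; mL+mR=-24/5 → advance -1; mR−mL=120/73 → turn +1·90°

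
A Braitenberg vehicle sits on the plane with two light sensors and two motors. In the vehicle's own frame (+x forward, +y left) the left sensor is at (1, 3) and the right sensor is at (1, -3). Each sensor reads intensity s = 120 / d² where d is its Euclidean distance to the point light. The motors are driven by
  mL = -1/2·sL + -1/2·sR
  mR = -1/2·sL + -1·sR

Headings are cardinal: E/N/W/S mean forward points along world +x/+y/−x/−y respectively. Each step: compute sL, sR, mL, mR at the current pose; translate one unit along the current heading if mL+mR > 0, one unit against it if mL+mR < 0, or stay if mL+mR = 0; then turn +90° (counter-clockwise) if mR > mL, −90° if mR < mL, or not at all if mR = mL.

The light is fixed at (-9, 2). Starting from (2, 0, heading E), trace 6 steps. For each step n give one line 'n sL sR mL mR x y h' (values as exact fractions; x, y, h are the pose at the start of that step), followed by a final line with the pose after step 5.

n=0: pose=(2,0,E); sL=24/29, sR=120/169; mL=-3768/4901, mR=-5508/4901; mL+mR=-9276/4901 → advance -1; mR−mL=-60/169 → turn -1·90°
n=1: pose=(1,0,S); sL=60/89, sR=60/29; mL=-3540/2581, mR=-6210/2581; mL+mR=-9750/2581 → advance -1; mR−mL=-30/29 → turn -1·90°
n=2: pose=(1,1,W); sL=120/97, sR=24/17; mL=-2184/1649, mR=-3348/1649; mL+mR=-5532/1649 → advance -1; mR−mL=-12/17 → turn -1·90°
n=3: pose=(2,1,N); sL=15/8, sR=30/49; mL=-975/784, mR=-1215/784; mL+mR=-1095/392 → advance -1; mR−mL=-15/49 → turn -1·90°
n=4: pose=(2,0,E); sL=24/29, sR=120/169; mL=-3768/4901, mR=-5508/4901; mL+mR=-9276/4901 → advance -1; mR−mL=-60/169 → turn -1·90°
n=5: pose=(1,0,S); sL=60/89, sR=60/29; mL=-3540/2581, mR=-6210/2581; mL+mR=-9750/2581 → advance -1; mR−mL=-30/29 → turn -1·90°

0 24/29 120/169 -3768/4901 -5508/4901 2 0 E
1 60/89 60/29 -3540/2581 -6210/2581 1 0 S
2 120/97 24/17 -2184/1649 -3348/1649 1 1 W
3 15/8 30/49 -975/784 -1215/784 2 1 N
4 24/29 120/169 -3768/4901 -5508/4901 2 0 E
5 60/89 60/29 -3540/2581 -6210/2581 1 0 S
final 1 1 W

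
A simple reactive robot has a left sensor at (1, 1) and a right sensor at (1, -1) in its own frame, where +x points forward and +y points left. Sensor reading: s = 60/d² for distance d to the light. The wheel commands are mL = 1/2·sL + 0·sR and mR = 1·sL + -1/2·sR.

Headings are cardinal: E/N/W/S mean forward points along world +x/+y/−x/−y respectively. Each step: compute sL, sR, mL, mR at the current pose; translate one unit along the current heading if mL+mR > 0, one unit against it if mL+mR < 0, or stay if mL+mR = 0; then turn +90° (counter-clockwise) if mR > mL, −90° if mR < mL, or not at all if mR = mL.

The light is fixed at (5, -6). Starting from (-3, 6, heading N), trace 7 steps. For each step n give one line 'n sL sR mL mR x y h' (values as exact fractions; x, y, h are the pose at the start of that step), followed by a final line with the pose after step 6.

n=0: pose=(-3,6,N); sL=6/25, sR=30/109; mL=3/25, mR=279/2725; mL+mR=606/2725 → advance +1; mR−mL=-48/2725 → turn -1·90°
n=1: pose=(-3,7,E); sL=12/49, sR=60/193; mL=6/49, mR=846/9457; mL+mR=2004/9457 → advance +1; mR−mL=-312/9457 → turn -1·90°
n=2: pose=(-2,7,S); sL=1/3, sR=15/52; mL=1/6, mR=59/312; mL+mR=37/104 → advance +1; mR−mL=7/312 → turn +1·90°
n=3: pose=(-2,6,E); sL=12/41, sR=60/157; mL=6/41, mR=654/6437; mL+mR=1596/6437 → advance +1; mR−mL=-288/6437 → turn -1·90°
n=4: pose=(-1,6,S); sL=30/73, sR=6/17; mL=15/73, mR=291/1241; mL+mR=546/1241 → advance +1; mR−mL=36/1241 → turn +1·90°
n=5: pose=(-1,5,E); sL=60/169, sR=12/25; mL=30/169, mR=486/4225; mL+mR=1236/4225 → advance +1; mR−mL=-264/4225 → turn -1·90°
n=6: pose=(0,5,S); sL=15/29, sR=15/34; mL=15/58, mR=585/1972; mL+mR=1095/1972 → advance +1; mR−mL=75/1972 → turn +1·90°

0 6/25 30/109 3/25 279/2725 -3 6 N
1 12/49 60/193 6/49 846/9457 -3 7 E
2 1/3 15/52 1/6 59/312 -2 7 S
3 12/41 60/157 6/41 654/6437 -2 6 E
4 30/73 6/17 15/73 291/1241 -1 6 S
5 60/169 12/25 30/169 486/4225 -1 5 E
6 15/29 15/34 15/58 585/1972 0 5 S
final 0 4 E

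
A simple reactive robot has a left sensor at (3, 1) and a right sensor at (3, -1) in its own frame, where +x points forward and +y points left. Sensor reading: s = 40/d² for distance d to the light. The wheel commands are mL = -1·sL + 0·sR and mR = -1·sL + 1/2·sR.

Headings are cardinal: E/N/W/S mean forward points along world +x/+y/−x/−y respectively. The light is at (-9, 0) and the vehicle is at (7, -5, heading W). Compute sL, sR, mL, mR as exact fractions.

left sensor world pos  = (4, -6); dL² = 205
right sensor world pos = (4, -4); dR² = 185
sL = 40/205 = 8/41
sR = 40/185 = 8/37
mL = -1·sL + 0·sR = -8/41
mR = -1·sL + 1/2·sR = -132/1517

8/41 8/37 -8/41 -132/1517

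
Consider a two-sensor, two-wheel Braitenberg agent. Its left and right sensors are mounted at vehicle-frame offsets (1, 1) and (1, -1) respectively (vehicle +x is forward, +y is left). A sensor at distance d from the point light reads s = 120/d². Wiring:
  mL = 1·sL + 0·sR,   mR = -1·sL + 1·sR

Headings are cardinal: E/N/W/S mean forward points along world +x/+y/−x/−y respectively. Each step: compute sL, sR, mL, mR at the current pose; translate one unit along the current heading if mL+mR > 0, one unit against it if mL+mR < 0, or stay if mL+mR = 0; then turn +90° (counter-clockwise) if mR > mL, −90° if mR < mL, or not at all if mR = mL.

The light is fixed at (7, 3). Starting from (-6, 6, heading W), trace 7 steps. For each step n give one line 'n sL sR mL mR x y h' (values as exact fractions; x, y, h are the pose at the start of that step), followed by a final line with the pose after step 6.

0 3/5 30/53 3/5 -9/265 -6 6 W
1 120/241 24/37 120/241 1344/8917 -7 6 N
2 60/97 60/89 60/97 480/8633 -7 7 E
3 40/51 24/41 40/51 -416/2091 -6 7 S
4 3/5 30/53 3/5 -9/265 -6 6 W
5 120/241 24/37 120/241 1344/8917 -7 6 N
6 60/97 60/89 60/97 480/8633 -7 7 E
final -6 7 S

n=0: pose=(-6,6,W); sL=3/5, sR=30/53; mL=3/5, mR=-9/265; mL+mR=30/53 → advance +1; mR−mL=-168/265 → turn -1·90°
n=1: pose=(-7,6,N); sL=120/241, sR=24/37; mL=120/241, mR=1344/8917; mL+mR=24/37 → advance +1; mR−mL=-3096/8917 → turn -1·90°
n=2: pose=(-7,7,E); sL=60/97, sR=60/89; mL=60/97, mR=480/8633; mL+mR=60/89 → advance +1; mR−mL=-4860/8633 → turn -1·90°
n=3: pose=(-6,7,S); sL=40/51, sR=24/41; mL=40/51, mR=-416/2091; mL+mR=24/41 → advance +1; mR−mL=-2056/2091 → turn -1·90°
n=4: pose=(-6,6,W); sL=3/5, sR=30/53; mL=3/5, mR=-9/265; mL+mR=30/53 → advance +1; mR−mL=-168/265 → turn -1·90°
n=5: pose=(-7,6,N); sL=120/241, sR=24/37; mL=120/241, mR=1344/8917; mL+mR=24/37 → advance +1; mR−mL=-3096/8917 → turn -1·90°
n=6: pose=(-7,7,E); sL=60/97, sR=60/89; mL=60/97, mR=480/8633; mL+mR=60/89 → advance +1; mR−mL=-4860/8633 → turn -1·90°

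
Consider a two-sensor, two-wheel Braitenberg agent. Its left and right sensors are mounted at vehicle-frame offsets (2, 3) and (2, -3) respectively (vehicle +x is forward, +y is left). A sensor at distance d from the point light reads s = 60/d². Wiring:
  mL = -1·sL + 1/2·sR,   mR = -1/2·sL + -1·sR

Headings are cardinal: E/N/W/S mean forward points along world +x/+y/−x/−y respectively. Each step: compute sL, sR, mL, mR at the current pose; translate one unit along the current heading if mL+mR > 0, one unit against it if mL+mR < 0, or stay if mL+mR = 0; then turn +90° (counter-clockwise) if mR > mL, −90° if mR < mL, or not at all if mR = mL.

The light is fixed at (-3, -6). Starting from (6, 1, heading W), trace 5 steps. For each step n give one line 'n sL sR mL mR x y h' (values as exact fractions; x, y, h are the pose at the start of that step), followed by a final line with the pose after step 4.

0 12/13 60/149 -1398/1937 -1674/1937 6 1 W
1 6/13 6/25 -111/325 -153/325 7 1 N
2 4/15 20/51 -6/85 -134/255 7 0 E
3 3/8 15/13 21/104 -279/208 6 0 S
4 12/13 60/149 -1398/1937 -1674/1937 6 1 W
final 7 1 N

n=0: pose=(6,1,W); sL=12/13, sR=60/149; mL=-1398/1937, mR=-1674/1937; mL+mR=-3072/1937 → advance -1; mR−mL=-276/1937 → turn -1·90°
n=1: pose=(7,1,N); sL=6/13, sR=6/25; mL=-111/325, mR=-153/325; mL+mR=-264/325 → advance -1; mR−mL=-42/325 → turn -1·90°
n=2: pose=(7,0,E); sL=4/15, sR=20/51; mL=-6/85, mR=-134/255; mL+mR=-152/255 → advance -1; mR−mL=-116/255 → turn -1·90°
n=3: pose=(6,0,S); sL=3/8, sR=15/13; mL=21/104, mR=-279/208; mL+mR=-237/208 → advance -1; mR−mL=-321/208 → turn -1·90°
n=4: pose=(6,1,W); sL=12/13, sR=60/149; mL=-1398/1937, mR=-1674/1937; mL+mR=-3072/1937 → advance -1; mR−mL=-276/1937 → turn -1·90°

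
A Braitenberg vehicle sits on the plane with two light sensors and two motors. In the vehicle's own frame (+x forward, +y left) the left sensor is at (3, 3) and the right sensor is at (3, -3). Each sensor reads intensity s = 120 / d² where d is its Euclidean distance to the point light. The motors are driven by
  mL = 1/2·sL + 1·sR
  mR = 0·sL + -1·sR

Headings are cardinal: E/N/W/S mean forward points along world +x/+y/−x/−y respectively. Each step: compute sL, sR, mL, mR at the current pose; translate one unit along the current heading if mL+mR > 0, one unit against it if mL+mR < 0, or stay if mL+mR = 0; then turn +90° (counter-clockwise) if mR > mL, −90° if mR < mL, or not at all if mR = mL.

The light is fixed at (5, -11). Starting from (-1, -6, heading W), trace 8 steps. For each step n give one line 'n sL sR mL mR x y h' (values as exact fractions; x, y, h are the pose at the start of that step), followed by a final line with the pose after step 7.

n=0: pose=(-1,-6,W); sL=24/17, sR=24/29; mL=756/493, mR=-24/29; mL+mR=12/17 → advance +1; mR−mL=-1164/493 → turn -1·90°
n=1: pose=(-2,-6,N); sL=30/41, sR=3/2; mL=153/82, mR=-3/2; mL+mR=15/41 → advance +1; mR−mL=-138/41 → turn -1·90°
n=2: pose=(-2,-5,E); sL=120/97, sR=24/5; mL=2628/485, mR=-24/5; mL+mR=60/97 → advance +1; mR−mL=-4956/485 → turn -1·90°
n=3: pose=(-1,-5,S); sL=20/3, sR=4/3; mL=14/3, mR=-4/3; mL+mR=10/3 → advance +1; mR−mL=-6 → turn -1·90°
n=4: pose=(-1,-6,W); sL=24/17, sR=24/29; mL=756/493, mR=-24/29; mL+mR=12/17 → advance +1; mR−mL=-1164/493 → turn -1·90°
n=5: pose=(-2,-6,N); sL=30/41, sR=3/2; mL=153/82, mR=-3/2; mL+mR=15/41 → advance +1; mR−mL=-138/41 → turn -1·90°
n=6: pose=(-2,-5,E); sL=120/97, sR=24/5; mL=2628/485, mR=-24/5; mL+mR=60/97 → advance +1; mR−mL=-4956/485 → turn -1·90°
n=7: pose=(-1,-5,S); sL=20/3, sR=4/3; mL=14/3, mR=-4/3; mL+mR=10/3 → advance +1; mR−mL=-6 → turn -1·90°

0 24/17 24/29 756/493 -24/29 -1 -6 W
1 30/41 3/2 153/82 -3/2 -2 -6 N
2 120/97 24/5 2628/485 -24/5 -2 -5 E
3 20/3 4/3 14/3 -4/3 -1 -5 S
4 24/17 24/29 756/493 -24/29 -1 -6 W
5 30/41 3/2 153/82 -3/2 -2 -6 N
6 120/97 24/5 2628/485 -24/5 -2 -5 E
7 20/3 4/3 14/3 -4/3 -1 -5 S
final -1 -6 W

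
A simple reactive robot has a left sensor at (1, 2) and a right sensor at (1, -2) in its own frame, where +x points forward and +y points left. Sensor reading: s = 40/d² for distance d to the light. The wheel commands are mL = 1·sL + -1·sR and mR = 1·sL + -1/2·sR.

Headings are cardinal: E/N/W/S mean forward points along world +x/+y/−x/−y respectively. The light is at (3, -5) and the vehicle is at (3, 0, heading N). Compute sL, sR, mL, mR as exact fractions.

left sensor world pos  = (1, 1); dL² = 40
right sensor world pos = (5, 1); dR² = 40
sL = 40/40 = 1
sR = 40/40 = 1
mL = 1·sL + -1·sR = 0
mR = 1·sL + -1/2·sR = 1/2

1 1 0 1/2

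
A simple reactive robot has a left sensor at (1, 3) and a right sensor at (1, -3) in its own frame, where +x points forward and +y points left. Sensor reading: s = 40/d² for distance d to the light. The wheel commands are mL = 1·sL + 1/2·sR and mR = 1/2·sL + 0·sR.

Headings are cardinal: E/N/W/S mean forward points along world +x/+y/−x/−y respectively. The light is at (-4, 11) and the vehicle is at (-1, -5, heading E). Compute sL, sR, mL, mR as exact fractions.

left sensor world pos  = (0, -2); dL² = 185
right sensor world pos = (0, -8); dR² = 377
sL = 40/185 = 8/37
sR = 40/377 = 40/377
mL = 1·sL + 1/2·sR = 3756/13949
mR = 1/2·sL + 0·sR = 4/37

8/37 40/377 3756/13949 4/37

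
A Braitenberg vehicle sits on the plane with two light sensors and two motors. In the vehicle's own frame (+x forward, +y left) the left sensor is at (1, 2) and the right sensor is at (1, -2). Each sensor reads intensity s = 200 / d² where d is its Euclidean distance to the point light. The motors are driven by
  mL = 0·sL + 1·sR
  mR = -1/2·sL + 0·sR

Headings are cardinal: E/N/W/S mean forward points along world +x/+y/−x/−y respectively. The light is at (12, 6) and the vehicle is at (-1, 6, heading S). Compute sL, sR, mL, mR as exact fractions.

left sensor world pos  = (1, 5); dL² = 122
right sensor world pos = (-3, 5); dR² = 226
sL = 200/122 = 100/61
sR = 200/226 = 100/113
mL = 0·sL + 1·sR = 100/113
mR = -1/2·sL + 0·sR = -50/61

100/61 100/113 100/113 -50/61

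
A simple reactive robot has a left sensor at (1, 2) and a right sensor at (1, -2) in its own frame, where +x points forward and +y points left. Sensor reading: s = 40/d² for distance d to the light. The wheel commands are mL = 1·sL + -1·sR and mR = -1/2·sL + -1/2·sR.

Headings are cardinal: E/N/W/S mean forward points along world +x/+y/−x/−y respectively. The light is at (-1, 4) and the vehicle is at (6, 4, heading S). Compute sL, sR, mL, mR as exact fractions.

left sensor world pos  = (8, 3); dL² = 82
right sensor world pos = (4, 3); dR² = 26
sL = 40/82 = 20/41
sR = 40/26 = 20/13
mL = 1·sL + -1·sR = -560/533
mR = -1/2·sL + -1/2·sR = -540/533

20/41 20/13 -560/533 -540/533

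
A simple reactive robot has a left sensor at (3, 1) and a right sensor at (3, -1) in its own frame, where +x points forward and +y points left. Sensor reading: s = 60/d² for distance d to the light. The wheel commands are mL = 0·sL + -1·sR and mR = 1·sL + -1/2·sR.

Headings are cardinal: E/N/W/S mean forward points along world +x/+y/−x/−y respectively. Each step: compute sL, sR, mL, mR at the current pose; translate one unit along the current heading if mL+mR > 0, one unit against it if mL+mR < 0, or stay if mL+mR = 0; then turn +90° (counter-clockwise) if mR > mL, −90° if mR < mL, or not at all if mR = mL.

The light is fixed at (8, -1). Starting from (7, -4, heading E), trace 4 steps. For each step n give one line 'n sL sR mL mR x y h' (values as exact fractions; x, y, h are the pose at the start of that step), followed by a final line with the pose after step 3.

n=0: pose=(7,-4,E); sL=15/2, sR=3; mL=-3, mR=6; mL+mR=3 → advance +1; mR−mL=9 → turn +1·90°
n=1: pose=(8,-4,N); sL=60, sR=60; mL=-60, mR=30; mL+mR=-30 → advance -1; mR−mL=90 → turn +1·90°
n=2: pose=(8,-5,W); sL=30/17, sR=10/3; mL=-10/3, mR=5/51; mL+mR=-55/17 → advance -1; mR−mL=175/51 → turn +1·90°
n=3: pose=(9,-5,S); sL=60/53, sR=60/49; mL=-60/49, mR=1350/2597; mL+mR=-1830/2597 → advance -1; mR−mL=4530/2597 → turn +1·90°

0 15/2 3 -3 6 7 -4 E
1 60 60 -60 30 8 -4 N
2 30/17 10/3 -10/3 5/51 8 -5 W
3 60/53 60/49 -60/49 1350/2597 9 -5 S
final 9 -4 E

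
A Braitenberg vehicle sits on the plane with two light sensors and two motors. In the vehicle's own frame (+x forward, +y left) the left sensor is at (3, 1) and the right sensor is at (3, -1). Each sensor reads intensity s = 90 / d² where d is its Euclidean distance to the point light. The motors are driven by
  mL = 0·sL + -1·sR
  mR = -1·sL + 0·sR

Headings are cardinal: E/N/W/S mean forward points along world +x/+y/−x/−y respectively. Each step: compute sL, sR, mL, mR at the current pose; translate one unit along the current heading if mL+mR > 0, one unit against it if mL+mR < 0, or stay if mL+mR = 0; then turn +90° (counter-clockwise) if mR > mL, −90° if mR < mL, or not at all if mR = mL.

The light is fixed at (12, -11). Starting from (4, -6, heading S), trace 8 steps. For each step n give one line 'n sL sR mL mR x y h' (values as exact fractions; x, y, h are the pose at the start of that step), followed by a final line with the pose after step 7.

0 90/53 18/17 -18/17 -90/53 4 -6 S
1 45/73 9/17 -9/17 -45/73 4 -5 W
2 18/29 10/13 -10/13 -18/29 5 -5 N
3 45/58 45/68 -45/68 -45/58 5 -6 W
4 90/113 90/89 -90/89 -90/113 6 -6 N
5 1 45/53 -45/53 -1 6 -7 W
6 18/17 18/13 -18/13 -18/17 7 -7 N
7 45/34 9/8 -9/8 -45/34 7 -8 W
final 8 -8 N

n=0: pose=(4,-6,S); sL=90/53, sR=18/17; mL=-18/17, mR=-90/53; mL+mR=-2484/901 → advance -1; mR−mL=-576/901 → turn -1·90°
n=1: pose=(4,-5,W); sL=45/73, sR=9/17; mL=-9/17, mR=-45/73; mL+mR=-1422/1241 → advance -1; mR−mL=-108/1241 → turn -1·90°
n=2: pose=(5,-5,N); sL=18/29, sR=10/13; mL=-10/13, mR=-18/29; mL+mR=-524/377 → advance -1; mR−mL=56/377 → turn +1·90°
n=3: pose=(5,-6,W); sL=45/58, sR=45/68; mL=-45/68, mR=-45/58; mL+mR=-2835/1972 → advance -1; mR−mL=-225/1972 → turn -1·90°
n=4: pose=(6,-6,N); sL=90/113, sR=90/89; mL=-90/89, mR=-90/113; mL+mR=-18180/10057 → advance -1; mR−mL=2160/10057 → turn +1·90°
n=5: pose=(6,-7,W); sL=1, sR=45/53; mL=-45/53, mR=-1; mL+mR=-98/53 → advance -1; mR−mL=-8/53 → turn -1·90°
n=6: pose=(7,-7,N); sL=18/17, sR=18/13; mL=-18/13, mR=-18/17; mL+mR=-540/221 → advance -1; mR−mL=72/221 → turn +1·90°
n=7: pose=(7,-8,W); sL=45/34, sR=9/8; mL=-9/8, mR=-45/34; mL+mR=-333/136 → advance -1; mR−mL=-27/136 → turn -1·90°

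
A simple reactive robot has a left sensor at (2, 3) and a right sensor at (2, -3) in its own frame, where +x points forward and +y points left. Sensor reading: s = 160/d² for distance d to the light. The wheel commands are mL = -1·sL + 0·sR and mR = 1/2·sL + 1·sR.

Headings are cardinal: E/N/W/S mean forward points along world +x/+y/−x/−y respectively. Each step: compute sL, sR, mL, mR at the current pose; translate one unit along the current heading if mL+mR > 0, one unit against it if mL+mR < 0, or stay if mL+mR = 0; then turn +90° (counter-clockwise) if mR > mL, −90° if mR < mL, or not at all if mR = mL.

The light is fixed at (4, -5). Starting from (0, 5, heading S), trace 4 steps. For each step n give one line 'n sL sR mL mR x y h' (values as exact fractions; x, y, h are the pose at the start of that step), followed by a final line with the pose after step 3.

0 32/13 160/113 -32/13 3888/1469 0 5 S
1 40/37 4 -40/37 168/37 0 4 E
2 160/157 160/121 -160/157 34800/18997 1 4 N
3 80/37 80/97 -80/37 6840/3589 1 5 W
final 2 5 S

n=0: pose=(0,5,S); sL=32/13, sR=160/113; mL=-32/13, mR=3888/1469; mL+mR=272/1469 → advance +1; mR−mL=7504/1469 → turn +1·90°
n=1: pose=(0,4,E); sL=40/37, sR=4; mL=-40/37, mR=168/37; mL+mR=128/37 → advance +1; mR−mL=208/37 → turn +1·90°
n=2: pose=(1,4,N); sL=160/157, sR=160/121; mL=-160/157, mR=34800/18997; mL+mR=15440/18997 → advance +1; mR−mL=54160/18997 → turn +1·90°
n=3: pose=(1,5,W); sL=80/37, sR=80/97; mL=-80/37, mR=6840/3589; mL+mR=-920/3589 → advance -1; mR−mL=14600/3589 → turn +1·90°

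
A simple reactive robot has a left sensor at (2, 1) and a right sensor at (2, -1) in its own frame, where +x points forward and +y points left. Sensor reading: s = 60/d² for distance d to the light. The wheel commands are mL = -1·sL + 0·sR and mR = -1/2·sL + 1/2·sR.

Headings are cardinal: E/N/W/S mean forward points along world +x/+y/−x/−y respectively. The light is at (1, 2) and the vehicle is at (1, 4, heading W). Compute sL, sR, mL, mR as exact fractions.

12 60/13 -12 -48/13

left sensor world pos  = (-1, 3); dL² = 5
right sensor world pos = (-1, 5); dR² = 13
sL = 60/5 = 12
sR = 60/13 = 60/13
mL = -1·sL + 0·sR = -12
mR = -1/2·sL + 1/2·sR = -48/13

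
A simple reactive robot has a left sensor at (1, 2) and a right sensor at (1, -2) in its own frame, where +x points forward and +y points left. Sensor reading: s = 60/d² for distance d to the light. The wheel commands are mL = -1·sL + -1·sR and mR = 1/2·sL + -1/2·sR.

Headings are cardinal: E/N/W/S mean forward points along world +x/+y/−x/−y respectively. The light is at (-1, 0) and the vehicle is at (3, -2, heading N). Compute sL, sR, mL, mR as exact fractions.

left sensor world pos  = (1, -1); dL² = 5
right sensor world pos = (5, -1); dR² = 37
sL = 60/5 = 12
sR = 60/37 = 60/37
mL = -1·sL + -1·sR = -504/37
mR = 1/2·sL + -1/2·sR = 192/37

12 60/37 -504/37 192/37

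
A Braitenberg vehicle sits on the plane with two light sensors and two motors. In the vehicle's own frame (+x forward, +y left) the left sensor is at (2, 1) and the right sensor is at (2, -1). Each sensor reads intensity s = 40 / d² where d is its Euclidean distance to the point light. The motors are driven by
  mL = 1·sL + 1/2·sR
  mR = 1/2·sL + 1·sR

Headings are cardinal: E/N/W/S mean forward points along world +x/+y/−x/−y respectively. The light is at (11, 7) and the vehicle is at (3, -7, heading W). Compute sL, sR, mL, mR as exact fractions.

left sensor world pos  = (1, -8); dL² = 325
right sensor world pos = (1, -6); dR² = 269
sL = 40/325 = 8/65
sR = 40/269 = 40/269
mL = 1·sL + 1/2·sR = 3452/17485
mR = 1/2·sL + 1·sR = 3676/17485

8/65 40/269 3452/17485 3676/17485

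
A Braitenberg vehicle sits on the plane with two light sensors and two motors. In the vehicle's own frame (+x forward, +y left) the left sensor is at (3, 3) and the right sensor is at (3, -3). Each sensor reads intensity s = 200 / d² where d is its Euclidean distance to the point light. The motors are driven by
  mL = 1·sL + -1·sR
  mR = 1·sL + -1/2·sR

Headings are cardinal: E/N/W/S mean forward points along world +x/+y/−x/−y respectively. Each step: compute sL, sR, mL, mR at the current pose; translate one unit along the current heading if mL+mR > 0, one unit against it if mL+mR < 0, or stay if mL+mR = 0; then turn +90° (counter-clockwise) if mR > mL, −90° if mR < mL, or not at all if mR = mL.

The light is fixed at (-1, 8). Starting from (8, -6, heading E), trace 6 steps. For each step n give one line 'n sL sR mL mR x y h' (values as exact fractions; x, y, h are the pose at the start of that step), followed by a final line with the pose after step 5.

n=0: pose=(8,-6,E); sL=40/53, sR=200/433; mL=6720/22949, mR=12020/22949; mL+mR=18740/22949 → advance +1; mR−mL=100/433 → turn +1·90°
n=1: pose=(9,-6,N); sL=20/17, sR=20/29; mL=240/493, mR=410/493; mL+mR=650/493 → advance +1; mR−mL=10/29 → turn +1·90°
n=2: pose=(9,-5,W); sL=40/61, sR=200/149; mL=-6240/9089, mR=-140/9089; mL+mR=-6380/9089 → advance -1; mR−mL=100/149 → turn +1·90°
n=3: pose=(10,-5,S); sL=50/113, sR=5/8; mL=-165/904, mR=235/1808; mL+mR=-95/1808 → advance -1; mR−mL=5/16 → turn +1·90°
n=4: pose=(10,-4,E); sL=200/277, sR=200/421; mL=28800/116617, mR=56500/116617; mL+mR=85300/116617 → advance +1; mR−mL=100/421 → turn +1·90°
n=5: pose=(11,-4,N); sL=100/81, sR=100/153; mL=800/1377, mR=1250/1377; mL+mR=2050/1377 → advance +1; mR−mL=50/153 → turn +1·90°

0 40/53 200/433 6720/22949 12020/22949 8 -6 E
1 20/17 20/29 240/493 410/493 9 -6 N
2 40/61 200/149 -6240/9089 -140/9089 9 -5 W
3 50/113 5/8 -165/904 235/1808 10 -5 S
4 200/277 200/421 28800/116617 56500/116617 10 -4 E
5 100/81 100/153 800/1377 1250/1377 11 -4 N
final 11 -3 W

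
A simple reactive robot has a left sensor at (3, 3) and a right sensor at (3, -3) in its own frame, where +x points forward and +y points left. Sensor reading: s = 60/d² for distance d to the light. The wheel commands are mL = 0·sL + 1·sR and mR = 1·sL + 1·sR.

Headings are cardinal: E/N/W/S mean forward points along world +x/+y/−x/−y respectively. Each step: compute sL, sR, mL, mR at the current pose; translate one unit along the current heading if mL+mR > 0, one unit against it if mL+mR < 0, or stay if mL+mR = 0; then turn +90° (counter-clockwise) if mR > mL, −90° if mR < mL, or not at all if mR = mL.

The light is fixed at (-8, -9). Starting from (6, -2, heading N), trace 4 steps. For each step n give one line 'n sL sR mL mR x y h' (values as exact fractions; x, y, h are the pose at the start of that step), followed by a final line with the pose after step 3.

0 60/221 60/389 60/389 36600/85969 6 -2 N
1 30/73 30/121 30/121 5820/8833 6 -1 W
2 60/281 12/25 12/25 4872/7025 5 -1 S
3 15/89 15/68 15/68 2355/6052 5 -2 E
final 6 -2 N

n=0: pose=(6,-2,N); sL=60/221, sR=60/389; mL=60/389, mR=36600/85969; mL+mR=49860/85969 → advance +1; mR−mL=60/221 → turn +1·90°
n=1: pose=(6,-1,W); sL=30/73, sR=30/121; mL=30/121, mR=5820/8833; mL+mR=8010/8833 → advance +1; mR−mL=30/73 → turn +1·90°
n=2: pose=(5,-1,S); sL=60/281, sR=12/25; mL=12/25, mR=4872/7025; mL+mR=8244/7025 → advance +1; mR−mL=60/281 → turn +1·90°
n=3: pose=(5,-2,E); sL=15/89, sR=15/68; mL=15/68, mR=2355/6052; mL+mR=1845/3026 → advance +1; mR−mL=15/89 → turn +1·90°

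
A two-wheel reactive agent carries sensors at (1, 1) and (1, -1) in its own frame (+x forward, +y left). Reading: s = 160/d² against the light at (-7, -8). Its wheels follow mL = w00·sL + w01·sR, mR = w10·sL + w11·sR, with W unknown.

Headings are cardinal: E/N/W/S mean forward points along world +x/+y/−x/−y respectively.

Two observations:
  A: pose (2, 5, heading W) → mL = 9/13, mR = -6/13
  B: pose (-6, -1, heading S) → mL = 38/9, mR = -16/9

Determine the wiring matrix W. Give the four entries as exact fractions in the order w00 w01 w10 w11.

obs A: pose=(2,5,W) → sL=10/13, sR=8/13, mL=9/13, mR=-6/13
obs B: pose=(-6,-1,S) → sL=4, sR=40/9, mL=38/9, mR=-16/9
sensor matrix S = [[10/13, 8/13], [4, 40/9]]; det S = 112/117
solve [mL_A; mL_B] = S·[w00; w01] and [mR_A; mR_B] = S·[w10; w11]:
  w00 = 1/2, w01 = 1/2, w10 = -1, w11 = 1/2

1/2 1/2 -1 1/2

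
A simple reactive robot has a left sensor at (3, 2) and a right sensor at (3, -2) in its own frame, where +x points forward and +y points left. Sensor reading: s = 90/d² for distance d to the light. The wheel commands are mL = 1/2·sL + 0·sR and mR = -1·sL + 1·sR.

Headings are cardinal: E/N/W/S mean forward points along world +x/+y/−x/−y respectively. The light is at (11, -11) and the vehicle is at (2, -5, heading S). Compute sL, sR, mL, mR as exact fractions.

left sensor world pos  = (4, -8); dL² = 58
right sensor world pos = (0, -8); dR² = 130
sL = 90/58 = 45/29
sR = 90/130 = 9/13
mL = 1/2·sL + 0·sR = 45/58
mR = -1·sL + 1·sR = -324/377

45/29 9/13 45/58 -324/377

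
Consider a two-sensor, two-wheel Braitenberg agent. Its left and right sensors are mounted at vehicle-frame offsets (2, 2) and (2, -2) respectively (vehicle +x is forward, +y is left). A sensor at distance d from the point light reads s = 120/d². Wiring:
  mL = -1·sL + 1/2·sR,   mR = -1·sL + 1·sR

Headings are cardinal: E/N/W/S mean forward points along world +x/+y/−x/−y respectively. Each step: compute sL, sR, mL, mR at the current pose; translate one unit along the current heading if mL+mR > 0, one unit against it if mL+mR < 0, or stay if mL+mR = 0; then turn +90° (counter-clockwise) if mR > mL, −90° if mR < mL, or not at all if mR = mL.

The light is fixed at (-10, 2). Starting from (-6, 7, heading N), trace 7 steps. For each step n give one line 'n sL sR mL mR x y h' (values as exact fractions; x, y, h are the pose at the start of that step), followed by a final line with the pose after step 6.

0 120/53 24/17 -1404/901 -768/901 -6 7 N
1 15 3 -27/2 -12 -6 6 W
2 120/53 120/13 1620/689 4800/689 -5 6 S
3 60/37 12/5 -78/185 144/185 -5 5 E
4 120/41 120/89 -8220/3649 -5760/3649 -4 5 N
5 15/2 15/4 -45/8 -15/4 -4 4 W
6 40/27 24/5 124/135 448/135 -3 4 S
final -3 3 E

n=0: pose=(-6,7,N); sL=120/53, sR=24/17; mL=-1404/901, mR=-768/901; mL+mR=-2172/901 → advance -1; mR−mL=12/17 → turn +1·90°
n=1: pose=(-6,6,W); sL=15, sR=3; mL=-27/2, mR=-12; mL+mR=-51/2 → advance -1; mR−mL=3/2 → turn +1·90°
n=2: pose=(-5,6,S); sL=120/53, sR=120/13; mL=1620/689, mR=4800/689; mL+mR=6420/689 → advance +1; mR−mL=60/13 → turn +1·90°
n=3: pose=(-5,5,E); sL=60/37, sR=12/5; mL=-78/185, mR=144/185; mL+mR=66/185 → advance +1; mR−mL=6/5 → turn +1·90°
n=4: pose=(-4,5,N); sL=120/41, sR=120/89; mL=-8220/3649, mR=-5760/3649; mL+mR=-13980/3649 → advance -1; mR−mL=60/89 → turn +1·90°
n=5: pose=(-4,4,W); sL=15/2, sR=15/4; mL=-45/8, mR=-15/4; mL+mR=-75/8 → advance -1; mR−mL=15/8 → turn +1·90°
n=6: pose=(-3,4,S); sL=40/27, sR=24/5; mL=124/135, mR=448/135; mL+mR=572/135 → advance +1; mR−mL=12/5 → turn +1·90°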